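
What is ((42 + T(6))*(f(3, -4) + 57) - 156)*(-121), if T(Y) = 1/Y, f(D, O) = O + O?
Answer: -1386781/6 ≈ -2.3113e+5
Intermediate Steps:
f(D, O) = 2*O
((42 + T(6))*(f(3, -4) + 57) - 156)*(-121) = ((42 + 1/6)*(2*(-4) + 57) - 156)*(-121) = ((42 + ⅙)*(-8 + 57) - 156)*(-121) = ((253/6)*49 - 156)*(-121) = (12397/6 - 156)*(-121) = (11461/6)*(-121) = -1386781/6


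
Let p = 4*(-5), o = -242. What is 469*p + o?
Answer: -9622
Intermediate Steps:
p = -20
469*p + o = 469*(-20) - 242 = -9380 - 242 = -9622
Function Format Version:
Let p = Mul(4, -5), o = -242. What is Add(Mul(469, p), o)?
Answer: -9622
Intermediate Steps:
p = -20
Add(Mul(469, p), o) = Add(Mul(469, -20), -242) = Add(-9380, -242) = -9622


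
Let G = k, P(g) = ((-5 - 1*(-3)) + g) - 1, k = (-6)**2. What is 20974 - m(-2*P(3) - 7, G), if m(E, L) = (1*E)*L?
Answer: 21226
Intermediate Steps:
k = 36
P(g) = -3 + g (P(g) = ((-5 + 3) + g) - 1 = (-2 + g) - 1 = -3 + g)
G = 36
m(E, L) = E*L
20974 - m(-2*P(3) - 7, G) = 20974 - (-2*(-3 + 3) - 7)*36 = 20974 - (-2*0 - 7)*36 = 20974 - (0 - 7)*36 = 20974 - (-7)*36 = 20974 - 1*(-252) = 20974 + 252 = 21226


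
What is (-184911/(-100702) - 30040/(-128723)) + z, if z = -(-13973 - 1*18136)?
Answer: 59463570169321/1851809078 ≈ 32111.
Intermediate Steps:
z = 32109 (z = -(-13973 - 18136) = -1*(-32109) = 32109)
(-184911/(-100702) - 30040/(-128723)) + z = (-184911/(-100702) - 30040/(-128723)) + 32109 = (-184911*(-1/100702) - 30040*(-1/128723)) + 32109 = (184911/100702 + 30040/128723) + 32109 = 3832483819/1851809078 + 32109 = 59463570169321/1851809078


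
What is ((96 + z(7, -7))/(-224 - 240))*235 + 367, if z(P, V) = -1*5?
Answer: 148903/464 ≈ 320.91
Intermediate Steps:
z(P, V) = -5
((96 + z(7, -7))/(-224 - 240))*235 + 367 = ((96 - 5)/(-224 - 240))*235 + 367 = (91/(-464))*235 + 367 = (91*(-1/464))*235 + 367 = -91/464*235 + 367 = -21385/464 + 367 = 148903/464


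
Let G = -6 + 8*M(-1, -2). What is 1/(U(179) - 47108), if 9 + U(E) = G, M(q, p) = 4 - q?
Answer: -1/47083 ≈ -2.1239e-5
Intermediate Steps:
G = 34 (G = -6 + 8*(4 - 1*(-1)) = -6 + 8*(4 + 1) = -6 + 8*5 = -6 + 40 = 34)
U(E) = 25 (U(E) = -9 + 34 = 25)
1/(U(179) - 47108) = 1/(25 - 47108) = 1/(-47083) = -1/47083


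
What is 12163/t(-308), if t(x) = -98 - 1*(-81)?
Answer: -12163/17 ≈ -715.47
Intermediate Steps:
t(x) = -17 (t(x) = -98 + 81 = -17)
12163/t(-308) = 12163/(-17) = 12163*(-1/17) = -12163/17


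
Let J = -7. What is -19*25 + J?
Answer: -482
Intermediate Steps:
-19*25 + J = -19*25 - 7 = -475 - 7 = -482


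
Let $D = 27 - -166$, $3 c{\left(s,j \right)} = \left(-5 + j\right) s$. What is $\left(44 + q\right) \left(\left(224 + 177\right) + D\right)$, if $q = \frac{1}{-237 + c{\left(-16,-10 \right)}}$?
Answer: $\frac{4102758}{157} \approx 26132.0$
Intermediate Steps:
$c{\left(s,j \right)} = \frac{s \left(-5 + j\right)}{3}$ ($c{\left(s,j \right)} = \frac{\left(-5 + j\right) s}{3} = \frac{s \left(-5 + j\right)}{3}$)
$q = - \frac{1}{157}$ ($q = \frac{1}{-237 + \frac{1}{3} \left(-16\right) \left(-5 - 10\right)} = \frac{1}{-237 + \frac{1}{3} \left(-16\right) \left(-15\right)} = \frac{1}{-237 + 80} = \frac{1}{-157} = - \frac{1}{157} \approx -0.0063694$)
$D = 193$ ($D = 27 + 166 = 193$)
$\left(44 + q\right) \left(\left(224 + 177\right) + D\right) = \left(44 - \frac{1}{157}\right) \left(\left(224 + 177\right) + 193\right) = \frac{6907 \left(401 + 193\right)}{157} = \frac{6907}{157} \cdot 594 = \frac{4102758}{157}$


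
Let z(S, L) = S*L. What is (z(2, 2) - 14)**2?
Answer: 100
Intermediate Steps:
z(S, L) = L*S
(z(2, 2) - 14)**2 = (2*2 - 14)**2 = (4 - 14)**2 = (-10)**2 = 100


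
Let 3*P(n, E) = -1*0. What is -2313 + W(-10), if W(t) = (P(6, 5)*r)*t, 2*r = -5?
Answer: -2313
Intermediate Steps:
r = -5/2 (r = (1/2)*(-5) = -5/2 ≈ -2.5000)
P(n, E) = 0 (P(n, E) = (-1*0)/3 = (1/3)*0 = 0)
W(t) = 0 (W(t) = (0*(-5/2))*t = 0*t = 0)
-2313 + W(-10) = -2313 + 0 = -2313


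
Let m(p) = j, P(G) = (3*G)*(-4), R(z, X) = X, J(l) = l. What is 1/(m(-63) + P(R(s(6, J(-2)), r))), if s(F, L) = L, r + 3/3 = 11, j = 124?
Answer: ¼ ≈ 0.25000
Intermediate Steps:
r = 10 (r = -1 + 11 = 10)
P(G) = -12*G
m(p) = 124
1/(m(-63) + P(R(s(6, J(-2)), r))) = 1/(124 - 12*10) = 1/(124 - 120) = 1/4 = ¼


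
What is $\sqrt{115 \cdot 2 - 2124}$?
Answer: $i \sqrt{1894} \approx 43.52 i$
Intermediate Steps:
$\sqrt{115 \cdot 2 - 2124} = \sqrt{230 - 2124} = \sqrt{-1894} = i \sqrt{1894}$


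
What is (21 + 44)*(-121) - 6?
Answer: -7871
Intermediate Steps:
(21 + 44)*(-121) - 6 = 65*(-121) - 6 = -7865 - 6 = -7871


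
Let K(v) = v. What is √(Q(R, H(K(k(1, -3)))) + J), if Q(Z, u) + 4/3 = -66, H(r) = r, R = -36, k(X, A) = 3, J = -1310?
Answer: 2*I*√3099/3 ≈ 37.112*I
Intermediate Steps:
Q(Z, u) = -202/3 (Q(Z, u) = -4/3 - 66 = -202/3)
√(Q(R, H(K(k(1, -3)))) + J) = √(-202/3 - 1310) = √(-4132/3) = 2*I*√3099/3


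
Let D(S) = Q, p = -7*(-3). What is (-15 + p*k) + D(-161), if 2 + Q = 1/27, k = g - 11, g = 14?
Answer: 1243/27 ≈ 46.037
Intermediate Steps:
p = 21
k = 3 (k = 14 - 11 = 3)
Q = -53/27 (Q = -2 + 1/27 = -53/27 ≈ -1.9630)
D(S) = -53/27
(-15 + p*k) + D(-161) = (-15 + 21*3) - 53/27 = (-15 + 63) - 53/27 = 48 - 53/27 = 1243/27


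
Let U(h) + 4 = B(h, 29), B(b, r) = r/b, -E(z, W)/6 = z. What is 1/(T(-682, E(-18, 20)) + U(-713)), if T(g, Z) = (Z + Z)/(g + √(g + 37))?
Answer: -206329928557/898975785269 + 109807704*I*√645/4494878926345 ≈ -0.22952 + 0.00062043*I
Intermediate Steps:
E(z, W) = -6*z
U(h) = -4 + 29/h
T(g, Z) = 2*Z/(g + √(37 + g)) (T(g, Z) = (2*Z)/(g + √(37 + g)) = 2*Z/(g + √(37 + g)))
1/(T(-682, E(-18, 20)) + U(-713)) = 1/(2*(-6*(-18))/(-682 + √(37 - 682)) + (-4 + 29/(-713))) = 1/(2*108/(-682 + √(-645)) + (-4 + 29*(-1/713))) = 1/(2*108/(-682 + I*√645) + (-4 - 29/713)) = 1/(216/(-682 + I*√645) - 2881/713) = 1/(-2881/713 + 216/(-682 + I*√645))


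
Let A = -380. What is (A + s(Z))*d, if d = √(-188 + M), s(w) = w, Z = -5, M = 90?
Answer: -2695*I*√2 ≈ -3811.3*I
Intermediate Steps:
d = 7*I*√2 (d = √(-188 + 90) = √(-98) = 7*I*√2 ≈ 9.8995*I)
(A + s(Z))*d = (-380 - 5)*(7*I*√2) = -2695*I*√2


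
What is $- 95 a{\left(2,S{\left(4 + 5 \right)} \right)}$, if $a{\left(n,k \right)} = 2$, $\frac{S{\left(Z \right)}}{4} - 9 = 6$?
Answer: $-190$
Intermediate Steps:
$S{\left(Z \right)} = 60$ ($S{\left(Z \right)} = 36 + 4 \cdot 6 = 36 + 24 = 60$)
$- 95 a{\left(2,S{\left(4 + 5 \right)} \right)} = \left(-95\right) 2 = -190$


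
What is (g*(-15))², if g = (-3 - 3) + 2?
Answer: 3600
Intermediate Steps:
g = -4 (g = -6 + 2 = -4)
(g*(-15))² = (-4*(-15))² = 60² = 3600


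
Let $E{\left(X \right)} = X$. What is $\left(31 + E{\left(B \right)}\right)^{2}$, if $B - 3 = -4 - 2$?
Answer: $784$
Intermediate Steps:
$B = -3$ ($B = 3 - 6 = -3$)
$\left(31 + E{\left(B \right)}\right)^{2} = \left(31 - 3\right)^{2} = 28^{2} = 784$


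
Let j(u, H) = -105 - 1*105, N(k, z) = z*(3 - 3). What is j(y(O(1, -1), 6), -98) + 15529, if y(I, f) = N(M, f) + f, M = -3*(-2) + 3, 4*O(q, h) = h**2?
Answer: 15319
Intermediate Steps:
O(q, h) = h**2/4
M = 9 (M = 6 + 3 = 9)
N(k, z) = 0 (N(k, z) = z*0 = 0)
y(I, f) = f (y(I, f) = 0 + f = f)
j(u, H) = -210 (j(u, H) = -105 - 105 = -210)
j(y(O(1, -1), 6), -98) + 15529 = -210 + 15529 = 15319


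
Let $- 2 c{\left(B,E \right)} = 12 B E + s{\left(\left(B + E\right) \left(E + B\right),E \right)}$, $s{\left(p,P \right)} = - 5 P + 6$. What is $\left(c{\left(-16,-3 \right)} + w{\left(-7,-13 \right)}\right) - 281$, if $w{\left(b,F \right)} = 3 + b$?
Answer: $- \frac{1167}{2} \approx -583.5$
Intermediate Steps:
$s{\left(p,P \right)} = 6 - 5 P$
$c{\left(B,E \right)} = -3 + \frac{5 E}{2} - 6 B E$ ($c{\left(B,E \right)} = - \frac{12 B E - \left(-6 + 5 E\right)}{2} = - \frac{6 - 5 E + 12 B E}{2} = -3 + \frac{5 E}{2} - 6 B E$)
$\left(c{\left(-16,-3 \right)} + w{\left(-7,-13 \right)}\right) - 281 = \left(\left(-3 + \frac{5}{2} \left(-3\right) - \left(-96\right) \left(-3\right)\right) + \left(3 - 7\right)\right) - 281 = \left(\left(-3 - \frac{15}{2} - 288\right) - 4\right) - 281 = \left(- \frac{597}{2} - 4\right) - 281 = - \frac{605}{2} - 281 = - \frac{1167}{2}$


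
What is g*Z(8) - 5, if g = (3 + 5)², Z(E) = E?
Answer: 507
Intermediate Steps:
g = 64 (g = 8² = 64)
g*Z(8) - 5 = 64*8 - 5 = 512 - 5 = 507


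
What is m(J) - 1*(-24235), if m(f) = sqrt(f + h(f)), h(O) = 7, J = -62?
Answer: 24235 + I*sqrt(55) ≈ 24235.0 + 7.4162*I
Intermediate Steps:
m(f) = sqrt(7 + f) (m(f) = sqrt(f + 7) = sqrt(7 + f))
m(J) - 1*(-24235) = sqrt(7 - 62) - 1*(-24235) = sqrt(-55) + 24235 = I*sqrt(55) + 24235 = 24235 + I*sqrt(55)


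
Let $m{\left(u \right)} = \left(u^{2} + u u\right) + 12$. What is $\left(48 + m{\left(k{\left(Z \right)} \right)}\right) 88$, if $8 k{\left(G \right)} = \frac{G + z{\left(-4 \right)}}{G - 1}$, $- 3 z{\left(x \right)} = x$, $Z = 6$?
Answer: $\frac{1189331}{225} \approx 5285.9$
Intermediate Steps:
$z{\left(x \right)} = - \frac{x}{3}$
$k{\left(G \right)} = \frac{\frac{4}{3} + G}{8 \left(-1 + G\right)}$ ($k{\left(G \right)} = \frac{\left(G - - \frac{4}{3}\right) \frac{1}{G - 1}}{8} = \frac{\left(G + \frac{4}{3}\right) \frac{1}{-1 + G}}{8} = \frac{\left(\frac{4}{3} + G\right) \frac{1}{-1 + G}}{8} = \frac{\frac{1}{-1 + G} \left(\frac{4}{3} + G\right)}{8} = \frac{\frac{4}{3} + G}{8 \left(-1 + G\right)}$)
$m{\left(u \right)} = 12 + 2 u^{2}$ ($m{\left(u \right)} = \left(u^{2} + u^{2}\right) + 12 = 2 u^{2} + 12 = 12 + 2 u^{2}$)
$\left(48 + m{\left(k{\left(Z \right)} \right)}\right) 88 = \left(48 + \left(12 + 2 \left(\frac{4 + 3 \cdot 6}{24 \left(-1 + 6\right)}\right)^{2}\right)\right) 88 = \left(48 + \left(12 + 2 \left(\frac{4 + 18}{24 \cdot 5}\right)^{2}\right)\right) 88 = \left(48 + \left(12 + 2 \left(\frac{1}{24} \cdot \frac{1}{5} \cdot 22\right)^{2}\right)\right) 88 = \left(48 + \left(12 + 2 \left(\frac{11}{60}\right)^{2}\right)\right) 88 = \left(48 + \left(12 + 2 \cdot \frac{121}{3600}\right)\right) 88 = \left(48 + \left(12 + \frac{121}{1800}\right)\right) 88 = \left(48 + \frac{21721}{1800}\right) 88 = \frac{108121}{1800} \cdot 88 = \frac{1189331}{225}$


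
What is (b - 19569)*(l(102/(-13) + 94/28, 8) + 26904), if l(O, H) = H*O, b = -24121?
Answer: -106821875240/91 ≈ -1.1739e+9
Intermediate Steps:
(b - 19569)*(l(102/(-13) + 94/28, 8) + 26904) = (-24121 - 19569)*(8*(102/(-13) + 94/28) + 26904) = -43690*(8*(102*(-1/13) + 94*(1/28)) + 26904) = -43690*(8*(-102/13 + 47/14) + 26904) = -43690*(8*(-817/182) + 26904) = -43690*(-3268/91 + 26904) = -43690*2444996/91 = -106821875240/91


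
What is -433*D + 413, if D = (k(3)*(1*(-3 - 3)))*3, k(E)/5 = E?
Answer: 117323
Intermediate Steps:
k(E) = 5*E
D = -270 (D = ((5*3)*(1*(-3 - 3)))*3 = (15*(1*(-6)))*3 = (15*(-6))*3 = -90*3 = -270)
-433*D + 413 = -433*(-270) + 413 = 116910 + 413 = 117323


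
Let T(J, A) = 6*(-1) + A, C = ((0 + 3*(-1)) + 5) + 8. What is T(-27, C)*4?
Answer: 16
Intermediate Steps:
C = 10 (C = ((0 - 3) + 5) + 8 = (-3 + 5) + 8 = 2 + 8 = 10)
T(J, A) = -6 + A
T(-27, C)*4 = (-6 + 10)*4 = 4*4 = 16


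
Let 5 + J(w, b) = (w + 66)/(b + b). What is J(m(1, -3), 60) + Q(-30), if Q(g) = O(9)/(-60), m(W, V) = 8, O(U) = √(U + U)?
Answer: -263/60 - √2/20 ≈ -4.4540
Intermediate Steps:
O(U) = √2*√U (O(U) = √(2*U) = √2*√U)
J(w, b) = -5 + (66 + w)/(2*b) (J(w, b) = -5 + (w + 66)/(b + b) = -5 + (66 + w)/((2*b)) = -5 + (66 + w)*(1/(2*b)) = -5 + (66 + w)/(2*b))
Q(g) = -√2/20 (Q(g) = (√2*√9)/(-60) = (√2*3)*(-1/60) = (3*√2)*(-1/60) = -√2/20)
J(m(1, -3), 60) + Q(-30) = (½)*(66 + 8 - 10*60)/60 - √2/20 = (½)*(1/60)*(66 + 8 - 600) - √2/20 = (½)*(1/60)*(-526) - √2/20 = -263/60 - √2/20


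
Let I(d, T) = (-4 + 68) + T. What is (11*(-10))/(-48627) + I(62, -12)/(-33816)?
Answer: 99263/137030886 ≈ 0.00072438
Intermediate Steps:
I(d, T) = 64 + T
(11*(-10))/(-48627) + I(62, -12)/(-33816) = (11*(-10))/(-48627) + (64 - 12)/(-33816) = -110*(-1/48627) + 52*(-1/33816) = 110/48627 - 13/8454 = 99263/137030886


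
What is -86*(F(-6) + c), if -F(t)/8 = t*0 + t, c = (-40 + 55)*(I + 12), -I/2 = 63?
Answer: 142932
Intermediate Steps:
I = -126 (I = -2*63 = -126)
c = -1710 (c = (-40 + 55)*(-126 + 12) = 15*(-114) = -1710)
F(t) = -8*t (F(t) = -8*(t*0 + t) = -8*(0 + t) = -8*t)
-86*(F(-6) + c) = -86*(-8*(-6) - 1710) = -86*(48 - 1710) = -86*(-1662) = 142932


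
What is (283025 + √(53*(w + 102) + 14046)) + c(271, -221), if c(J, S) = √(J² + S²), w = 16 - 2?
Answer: 283025 + √20194 + √122282 ≈ 2.8352e+5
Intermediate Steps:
w = 14
(283025 + √(53*(w + 102) + 14046)) + c(271, -221) = (283025 + √(53*(14 + 102) + 14046)) + √(271² + (-221)²) = (283025 + √(53*116 + 14046)) + √(73441 + 48841) = (283025 + √(6148 + 14046)) + √122282 = (283025 + √20194) + √122282 = 283025 + √20194 + √122282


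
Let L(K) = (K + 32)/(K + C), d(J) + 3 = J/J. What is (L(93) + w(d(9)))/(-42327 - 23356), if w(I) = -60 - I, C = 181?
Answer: 15767/17997142 ≈ 0.00087608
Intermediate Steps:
d(J) = -2 (d(J) = -3 + J/J = -3 + 1 = -2)
L(K) = (32 + K)/(181 + K) (L(K) = (K + 32)/(K + 181) = (32 + K)/(181 + K))
(L(93) + w(d(9)))/(-42327 - 23356) = ((32 + 93)/(181 + 93) + (-60 - 1*(-2)))/(-42327 - 23356) = (125/274 + (-60 + 2))/(-65683) = ((1/274)*125 - 58)*(-1/65683) = (125/274 - 58)*(-1/65683) = -15767/274*(-1/65683) = 15767/17997142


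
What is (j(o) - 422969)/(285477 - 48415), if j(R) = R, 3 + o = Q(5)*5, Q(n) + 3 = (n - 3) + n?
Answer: -211476/118531 ≈ -1.7841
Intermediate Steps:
Q(n) = -6 + 2*n (Q(n) = -3 + ((n - 3) + n) = -3 + ((-3 + n) + n) = -3 + (-3 + 2*n) = -6 + 2*n)
o = 17 (o = -3 + (-6 + 2*5)*5 = -3 + (-6 + 10)*5 = -3 + 4*5 = -3 + 20 = 17)
(j(o) - 422969)/(285477 - 48415) = (17 - 422969)/(285477 - 48415) = -422952/237062 = -422952*1/237062 = -211476/118531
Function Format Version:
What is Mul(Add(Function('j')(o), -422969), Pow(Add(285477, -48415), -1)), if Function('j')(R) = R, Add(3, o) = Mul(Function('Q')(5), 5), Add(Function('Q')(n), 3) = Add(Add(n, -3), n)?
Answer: Rational(-211476, 118531) ≈ -1.7841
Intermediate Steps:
Function('Q')(n) = Add(-6, Mul(2, n)) (Function('Q')(n) = Add(-3, Add(Add(n, -3), n)) = Add(-3, Add(Add(-3, n), n)) = Add(-3, Add(-3, Mul(2, n))) = Add(-6, Mul(2, n)))
o = 17 (o = Add(-3, Mul(Add(-6, Mul(2, 5)), 5)) = Add(-3, Mul(Add(-6, 10), 5)) = Add(-3, Mul(4, 5)) = Add(-3, 20) = 17)
Mul(Add(Function('j')(o), -422969), Pow(Add(285477, -48415), -1)) = Mul(Add(17, -422969), Pow(Add(285477, -48415), -1)) = Mul(-422952, Pow(237062, -1)) = Mul(-422952, Rational(1, 237062)) = Rational(-211476, 118531)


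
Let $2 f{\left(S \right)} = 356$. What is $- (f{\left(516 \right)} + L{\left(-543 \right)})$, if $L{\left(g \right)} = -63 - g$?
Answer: $-658$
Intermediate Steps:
$f{\left(S \right)} = 178$ ($f{\left(S \right)} = \frac{1}{2} \cdot 356 = 178$)
$- (f{\left(516 \right)} + L{\left(-543 \right)}) = - (178 - -480) = - (178 + \left(-63 + 543\right)) = - (178 + 480) = \left(-1\right) 658 = -658$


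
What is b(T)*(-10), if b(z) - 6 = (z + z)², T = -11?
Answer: -4900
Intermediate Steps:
b(z) = 6 + 4*z² (b(z) = 6 + (z + z)² = 6 + (2*z)² = 6 + 4*z²)
b(T)*(-10) = (6 + 4*(-11)²)*(-10) = (6 + 4*121)*(-10) = (6 + 484)*(-10) = 490*(-10) = -4900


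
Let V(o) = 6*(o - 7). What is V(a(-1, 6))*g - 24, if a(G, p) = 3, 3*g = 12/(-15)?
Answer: -88/5 ≈ -17.600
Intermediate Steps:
g = -4/15 (g = (12/(-15))/3 = (12*(-1/15))/3 = (⅓)*(-⅘) = -4/15 ≈ -0.26667)
V(o) = -42 + 6*o (V(o) = 6*(-7 + o) = -42 + 6*o)
V(a(-1, 6))*g - 24 = (-42 + 6*3)*(-4/15) - 24 = (-42 + 18)*(-4/15) - 24 = -24*(-4/15) - 24 = 32/5 - 24 = -88/5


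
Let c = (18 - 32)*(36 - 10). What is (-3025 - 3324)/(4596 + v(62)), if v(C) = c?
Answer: -6349/4232 ≈ -1.5002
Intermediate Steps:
c = -364 (c = -14*26 = -364)
v(C) = -364
(-3025 - 3324)/(4596 + v(62)) = (-3025 - 3324)/(4596 - 364) = -6349/4232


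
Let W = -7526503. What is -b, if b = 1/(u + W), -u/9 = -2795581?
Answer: -1/17633726 ≈ -5.6709e-8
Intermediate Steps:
u = 25160229 (u = -9*(-2795581) = 25160229)
b = 1/17633726 (b = 1/(25160229 - 7526503) = 1/17633726 ≈ 5.6709e-8)
-b = -1*1/17633726 = -1/17633726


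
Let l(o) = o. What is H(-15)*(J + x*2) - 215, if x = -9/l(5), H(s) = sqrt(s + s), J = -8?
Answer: -215 - 58*I*sqrt(30)/5 ≈ -215.0 - 63.536*I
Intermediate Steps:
H(s) = sqrt(2)*sqrt(s) (H(s) = sqrt(2*s) = sqrt(2)*sqrt(s))
x = -9/5 ≈ -1.8000
H(-15)*(J + x*2) - 215 = (sqrt(2)*sqrt(-15))*(-8 - 9/5*2) - 215 = (sqrt(2)*(I*sqrt(15)))*(-8 - 18/5) - 215 = (I*sqrt(30))*(-58/5) - 215 = -58*I*sqrt(30)/5 - 215 = -215 - 58*I*sqrt(30)/5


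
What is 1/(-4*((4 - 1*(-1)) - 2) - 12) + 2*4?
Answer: 191/24 ≈ 7.9583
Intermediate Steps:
1/(-4*((4 - 1*(-1)) - 2) - 12) + 2*4 = 1/(-4*((4 + 1) - 2) - 12) + 8 = 1/(-4*(5 - 2) - 12) + 8 = 1/(-4*3 - 12) + 8 = 1/(-12 - 12) + 8 = 1/(-24) + 8 = -1/24 + 8 = 191/24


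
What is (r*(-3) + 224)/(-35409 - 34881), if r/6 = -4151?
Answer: -37471/35145 ≈ -1.0662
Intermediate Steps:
r = -24906 (r = 6*(-4151) = -24906)
(r*(-3) + 224)/(-35409 - 34881) = (-24906*(-3) + 224)/(-35409 - 34881) = (74718 + 224)/(-70290) = 74942*(-1/70290) = -37471/35145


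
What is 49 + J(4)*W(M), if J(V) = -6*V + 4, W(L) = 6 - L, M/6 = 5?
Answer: 529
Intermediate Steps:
M = 30 (M = 6*5 = 30)
J(V) = 4 - 6*V
49 + J(4)*W(M) = 49 + (4 - 6*4)*(6 - 1*30) = 49 + (4 - 24)*(6 - 30) = 49 - 20*(-24) = 49 + 480 = 529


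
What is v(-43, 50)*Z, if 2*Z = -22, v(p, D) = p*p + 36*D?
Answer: -40139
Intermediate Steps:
v(p, D) = p² + 36*D
Z = -11 (Z = (½)*(-22) = -11)
v(-43, 50)*Z = ((-43)² + 36*50)*(-11) = (1849 + 1800)*(-11) = 3649*(-11) = -40139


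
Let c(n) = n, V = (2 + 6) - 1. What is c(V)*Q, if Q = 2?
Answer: 14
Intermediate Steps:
V = 7 (V = 8 - 1 = 7)
c(V)*Q = 7*2 = 14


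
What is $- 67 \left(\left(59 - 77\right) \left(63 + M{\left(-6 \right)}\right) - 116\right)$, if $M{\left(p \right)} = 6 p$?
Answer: $40334$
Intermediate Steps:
$- 67 \left(\left(59 - 77\right) \left(63 + M{\left(-6 \right)}\right) - 116\right) = - 67 \left(\left(59 - 77\right) \left(63 + 6 \left(-6\right)\right) - 116\right) = - 67 \left(- 18 \left(63 - 36\right) - 116\right) = - 67 \left(\left(-18\right) 27 - 116\right) = - 67 \left(-486 - 116\right) = \left(-67\right) \left(-602\right) = 40334$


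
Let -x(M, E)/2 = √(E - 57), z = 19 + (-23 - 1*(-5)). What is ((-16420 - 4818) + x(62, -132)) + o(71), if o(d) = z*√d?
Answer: -21238 + √71 - 6*I*√21 ≈ -21230.0 - 27.495*I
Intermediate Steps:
z = 1 (z = 19 + (-23 + 5) = 19 - 18 = 1)
x(M, E) = -2*√(-57 + E) (x(M, E) = -2*√(E - 57) = -2*√(-57 + E))
o(d) = √d (o(d) = 1*√d = √d)
((-16420 - 4818) + x(62, -132)) + o(71) = ((-16420 - 4818) - 2*√(-57 - 132)) + √71 = (-21238 - 6*I*√21) + √71 = -21238 + √71 - 6*I*√21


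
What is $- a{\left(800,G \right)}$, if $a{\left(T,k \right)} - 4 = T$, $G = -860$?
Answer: $-804$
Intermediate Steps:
$a{\left(T,k \right)} = 4 + T$
$- a{\left(800,G \right)} = - (4 + 800) = \left(-1\right) 804 = -804$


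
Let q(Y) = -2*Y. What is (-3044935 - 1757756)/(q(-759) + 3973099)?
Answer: -4802691/3974617 ≈ -1.2083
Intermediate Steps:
(-3044935 - 1757756)/(q(-759) + 3973099) = (-3044935 - 1757756)/(-2*(-759) + 3973099) = -4802691/(1518 + 3973099) = -4802691/3974617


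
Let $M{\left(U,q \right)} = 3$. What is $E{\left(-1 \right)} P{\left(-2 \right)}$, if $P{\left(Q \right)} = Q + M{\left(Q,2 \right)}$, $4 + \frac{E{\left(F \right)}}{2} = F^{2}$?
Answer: $-6$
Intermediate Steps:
$E{\left(F \right)} = -8 + 2 F^{2}$
$P{\left(Q \right)} = 3 + Q$ ($P{\left(Q \right)} = Q + 3 = 3 + Q$)
$E{\left(-1 \right)} P{\left(-2 \right)} = \left(-8 + 2 \left(-1\right)^{2}\right) \left(3 - 2\right) = \left(-8 + 2 \cdot 1\right) 1 = \left(-8 + 2\right) 1 = \left(-6\right) 1 = -6$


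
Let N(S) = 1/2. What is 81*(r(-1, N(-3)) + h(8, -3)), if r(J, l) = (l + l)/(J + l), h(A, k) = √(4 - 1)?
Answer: -162 + 81*√3 ≈ -21.704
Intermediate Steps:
N(S) = ½
h(A, k) = √3
r(J, l) = 2*l/(J + l) (r(J, l) = (2*l)/(J + l) = 2*l/(J + l))
81*(r(-1, N(-3)) + h(8, -3)) = 81*(2*(½)/(-1 + ½) + √3) = 81*(2*(½)/(-½) + √3) = 81*(2*(½)*(-2) + √3) = 81*(-2 + √3) = -162 + 81*√3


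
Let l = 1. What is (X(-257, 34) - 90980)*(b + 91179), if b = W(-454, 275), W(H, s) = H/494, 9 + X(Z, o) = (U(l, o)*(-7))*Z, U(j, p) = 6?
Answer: -1806070472270/247 ≈ -7.3120e+9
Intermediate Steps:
X(Z, o) = -9 - 42*Z (X(Z, o) = -9 + (6*(-7))*Z = -9 - 42*Z)
W(H, s) = H/494 (W(H, s) = H*(1/494) = H/494)
b = -227/247 (b = (1/494)*(-454) = -227/247 ≈ -0.91903)
(X(-257, 34) - 90980)*(b + 91179) = ((-9 - 42*(-257)) - 90980)*(-227/247 + 91179) = ((-9 + 10794) - 90980)*(22520986/247) = (10785 - 90980)*(22520986/247) = -80195*22520986/247 = -1806070472270/247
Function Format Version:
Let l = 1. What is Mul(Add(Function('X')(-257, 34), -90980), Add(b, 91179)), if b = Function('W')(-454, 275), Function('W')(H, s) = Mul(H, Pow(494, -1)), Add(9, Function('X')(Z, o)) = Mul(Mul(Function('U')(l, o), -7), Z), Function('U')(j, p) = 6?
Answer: Rational(-1806070472270, 247) ≈ -7.3120e+9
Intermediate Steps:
Function('X')(Z, o) = Add(-9, Mul(-42, Z)) (Function('X')(Z, o) = Add(-9, Mul(Mul(6, -7), Z)) = Add(-9, Mul(-42, Z)))
Function('W')(H, s) = Mul(Rational(1, 494), H) (Function('W')(H, s) = Mul(H, Rational(1, 494)) = Mul(Rational(1, 494), H))
b = Rational(-227, 247) (b = Mul(Rational(1, 494), -454) = Rational(-227, 247) ≈ -0.91903)
Mul(Add(Function('X')(-257, 34), -90980), Add(b, 91179)) = Mul(Add(Add(-9, Mul(-42, -257)), -90980), Add(Rational(-227, 247), 91179)) = Mul(Add(Add(-9, 10794), -90980), Rational(22520986, 247)) = Mul(Add(10785, -90980), Rational(22520986, 247)) = Mul(-80195, Rational(22520986, 247)) = Rational(-1806070472270, 247)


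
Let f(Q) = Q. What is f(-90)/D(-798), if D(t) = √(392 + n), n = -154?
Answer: -45*√238/119 ≈ -5.8338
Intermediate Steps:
D(t) = √238 (D(t) = √(392 - 154) = √238)
f(-90)/D(-798) = -90*√238/238 = -45*√238/119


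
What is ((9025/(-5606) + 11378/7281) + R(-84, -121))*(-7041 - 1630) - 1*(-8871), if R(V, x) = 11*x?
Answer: 471455210389139/40817286 ≈ 1.1550e+7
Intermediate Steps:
((9025/(-5606) + 11378/7281) + R(-84, -121))*(-7041 - 1630) - 1*(-8871) = ((9025/(-5606) + 11378/7281) + 11*(-121))*(-7041 - 1630) - 1*(-8871) = ((9025*(-1/5606) + 11378*(1/7281)) - 1331)*(-8671) + 8871 = ((-9025/5606 + 11378/7281) - 1331)*(-8671) + 8871 = (-1925957/40817286 - 1331)*(-8671) + 8871 = -54329733623/40817286*(-8671) + 8871 = 471093120245033/40817286 + 8871 = 471455210389139/40817286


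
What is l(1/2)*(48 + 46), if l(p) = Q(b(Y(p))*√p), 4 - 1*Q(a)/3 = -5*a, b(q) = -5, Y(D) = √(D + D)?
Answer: 1128 - 3525*√2 ≈ -3857.1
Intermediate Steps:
Y(D) = √2*√D (Y(D) = √(2*D) = √2*√D)
Q(a) = 12 + 15*a (Q(a) = 12 - (-15)*a = 12 + 15*a)
l(p) = 12 - 75*√p (l(p) = 12 + 15*(-5*√p) = 12 - 75*√p)
l(1/2)*(48 + 46) = (12 - 75*√2/2)*(48 + 46) = (12 - 75*√2/2)*94 = 1128 - 3525*√2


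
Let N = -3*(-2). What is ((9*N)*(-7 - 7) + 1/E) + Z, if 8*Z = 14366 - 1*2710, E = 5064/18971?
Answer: 3568835/5064 ≈ 704.75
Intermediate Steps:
E = 5064/18971 (E = 5064*(1/18971) = 5064/18971 ≈ 0.26693)
N = 6
Z = 1457 (Z = (14366 - 1*2710)/8 = (14366 - 2710)/8 = (⅛)*11656 = 1457)
((9*N)*(-7 - 7) + 1/E) + Z = ((9*6)*(-7 - 7) + 1/(5064/18971)) + 1457 = (54*(-14) + 18971/5064) + 1457 = (-756 + 18971/5064) + 1457 = -3809413/5064 + 1457 = 3568835/5064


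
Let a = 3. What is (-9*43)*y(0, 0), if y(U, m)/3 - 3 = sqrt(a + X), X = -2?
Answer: -4644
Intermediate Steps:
y(U, m) = 12 (y(U, m) = 9 + 3*sqrt(3 - 2) = 9 + 3*sqrt(1) = 9 + 3*1 = 9 + 3 = 12)
(-9*43)*y(0, 0) = -9*43*12 = -387*12 = -4644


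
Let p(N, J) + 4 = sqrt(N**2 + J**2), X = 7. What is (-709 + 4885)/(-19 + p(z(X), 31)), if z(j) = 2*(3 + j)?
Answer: 6003/52 + 261*sqrt(1361)/52 ≈ 300.61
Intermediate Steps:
z(j) = 6 + 2*j
p(N, J) = -4 + sqrt(J**2 + N**2) (p(N, J) = -4 + sqrt(N**2 + J**2) = -4 + sqrt(J**2 + N**2))
(-709 + 4885)/(-19 + p(z(X), 31)) = (-709 + 4885)/(-19 + (-4 + sqrt(31**2 + (6 + 2*7)**2))) = 4176/(-19 + (-4 + sqrt(961 + (6 + 14)**2))) = 4176/(-19 + (-4 + sqrt(961 + 20**2))) = 4176/(-19 + (-4 + sqrt(961 + 400))) = 4176/(-19 + (-4 + sqrt(1361))) = 4176/(-23 + sqrt(1361))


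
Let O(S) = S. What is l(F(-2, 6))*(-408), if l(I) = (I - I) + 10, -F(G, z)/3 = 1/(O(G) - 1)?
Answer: -4080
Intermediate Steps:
F(G, z) = -3/(-1 + G) (F(G, z) = -3/(G - 1) = -3/(-1 + G))
l(I) = 10 (l(I) = 0 + 10 = 10)
l(F(-2, 6))*(-408) = 10*(-408) = -4080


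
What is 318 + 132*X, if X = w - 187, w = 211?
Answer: 3486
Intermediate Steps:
X = 24 (X = 211 - 187 = 24)
318 + 132*X = 318 + 132*24 = 318 + 3168 = 3486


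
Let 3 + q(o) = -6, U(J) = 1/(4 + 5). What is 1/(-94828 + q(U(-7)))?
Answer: -1/94837 ≈ -1.0544e-5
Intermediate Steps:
U(J) = 1/9
q(o) = -9 (q(o) = -3 - 6 = -9)
1/(-94828 + q(U(-7))) = 1/(-94828 - 9) = 1/(-94837) = -1/94837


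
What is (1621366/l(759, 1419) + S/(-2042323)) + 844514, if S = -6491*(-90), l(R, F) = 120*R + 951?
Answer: 158735599144854010/187957028013 ≈ 8.4453e+5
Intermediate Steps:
l(R, F) = 951 + 120*R
S = 584190
(1621366/l(759, 1419) + S/(-2042323)) + 844514 = (1621366/(951 + 120*759) + 584190/(-2042323)) + 844514 = (1621366/(951 + 91080) + 584190*(-1/2042323)) + 844514 = (1621366/92031 - 584190/2042323) + 844514 = 3257589483328/187957028013 + 844514 = 158735599144854010/187957028013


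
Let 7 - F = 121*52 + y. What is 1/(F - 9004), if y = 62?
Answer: -1/15351 ≈ -6.5142e-5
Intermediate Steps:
F = -6347 (F = 7 - (121*52 + 62) = 7 - (6292 + 62) = 7 - 1*6354 = 7 - 6354 = -6347)
1/(F - 9004) = 1/(-6347 - 9004) = 1/(-15351) = -1/15351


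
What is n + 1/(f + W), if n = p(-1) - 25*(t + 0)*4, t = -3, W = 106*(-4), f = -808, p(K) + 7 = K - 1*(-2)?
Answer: 362207/1232 ≈ 294.00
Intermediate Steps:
p(K) = -5 + K (p(K) = -7 + (K - 1*(-2)) = -7 + (K + 2) = -7 + (2 + K) = -5 + K)
W = -424
n = 294 (n = (-5 - 1) - 25*(-3 + 0)*4 = -6 - (-75)*4 = -6 - 25*(-12) = -6 + 300 = 294)
n + 1/(f + W) = 294 + 1/(-808 - 424) = 294 + 1/(-1232) = 294 - 1/1232 = 362207/1232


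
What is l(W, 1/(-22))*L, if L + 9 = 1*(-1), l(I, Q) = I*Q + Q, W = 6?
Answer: 35/11 ≈ 3.1818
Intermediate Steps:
l(I, Q) = Q + I*Q
L = -10 (L = -9 + 1*(-1) = -9 - 1 = -10)
l(W, 1/(-22))*L = ((1 + 6)/(-22))*(-10) = -1/22*7*(-10) = -7/22*(-10) = 35/11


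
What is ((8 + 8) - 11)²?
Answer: 25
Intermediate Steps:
((8 + 8) - 11)² = (16 - 11)² = 5² = 25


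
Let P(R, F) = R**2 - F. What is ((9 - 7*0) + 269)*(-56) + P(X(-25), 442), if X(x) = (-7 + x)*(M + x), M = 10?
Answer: 214390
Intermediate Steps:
X(x) = (-7 + x)*(10 + x)
((9 - 7*0) + 269)*(-56) + P(X(-25), 442) = ((9 - 7*0) + 269)*(-56) + ((-70 + (-25)**2 + 3*(-25))**2 - 1*442) = ((9 + 0) + 269)*(-56) + ((-70 + 625 - 75)**2 - 442) = (9 + 269)*(-56) + (480**2 - 442) = 278*(-56) + (230400 - 442) = -15568 + 229958 = 214390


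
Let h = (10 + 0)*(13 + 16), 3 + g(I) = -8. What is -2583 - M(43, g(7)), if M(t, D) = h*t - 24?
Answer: -15029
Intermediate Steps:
g(I) = -11 (g(I) = -3 - 8 = -11)
h = 290 (h = 10*29 = 290)
M(t, D) = -24 + 290*t (M(t, D) = 290*t - 24 = -24 + 290*t)
-2583 - M(43, g(7)) = -2583 - (-24 + 290*43) = -2583 - (-24 + 12470) = -2583 - 1*12446 = -2583 - 12446 = -15029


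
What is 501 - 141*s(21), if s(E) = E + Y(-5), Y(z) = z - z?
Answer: -2460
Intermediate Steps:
Y(z) = 0
s(E) = E (s(E) = E + 0 = E)
501 - 141*s(21) = 501 - 141*21 = 501 - 2961 = -2460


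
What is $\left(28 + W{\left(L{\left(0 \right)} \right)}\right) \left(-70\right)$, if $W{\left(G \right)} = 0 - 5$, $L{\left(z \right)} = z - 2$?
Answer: $-1610$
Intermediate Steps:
$L{\left(z \right)} = -2 + z$ ($L{\left(z \right)} = z - 2 = -2 + z$)
$W{\left(G \right)} = -5$
$\left(28 + W{\left(L{\left(0 \right)} \right)}\right) \left(-70\right) = \left(28 - 5\right) \left(-70\right) = 23 \left(-70\right) = -1610$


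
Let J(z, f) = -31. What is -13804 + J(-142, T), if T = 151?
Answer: -13835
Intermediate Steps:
-13804 + J(-142, T) = -13804 - 31 = -13835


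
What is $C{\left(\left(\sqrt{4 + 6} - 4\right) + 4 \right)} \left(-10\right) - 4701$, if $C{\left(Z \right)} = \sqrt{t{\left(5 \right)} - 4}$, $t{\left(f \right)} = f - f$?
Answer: $-4701 - 20 i \approx -4701.0 - 20.0 i$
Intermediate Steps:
$t{\left(f \right)} = 0$
$C{\left(Z \right)} = 2 i$ ($C{\left(Z \right)} = \sqrt{0 - 4} = \sqrt{-4} = 2 i$)
$C{\left(\left(\sqrt{4 + 6} - 4\right) + 4 \right)} \left(-10\right) - 4701 = 2 i \left(-10\right) - 4701 = - 20 i - 4701 = -4701 - 20 i$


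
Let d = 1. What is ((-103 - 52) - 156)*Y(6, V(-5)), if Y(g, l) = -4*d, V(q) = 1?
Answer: 1244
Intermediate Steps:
Y(g, l) = -4 (Y(g, l) = -4*1 = -4)
((-103 - 52) - 156)*Y(6, V(-5)) = ((-103 - 52) - 156)*(-4) = (-155 - 156)*(-4) = -311*(-4) = 1244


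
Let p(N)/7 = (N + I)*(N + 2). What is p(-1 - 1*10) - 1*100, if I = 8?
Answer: 89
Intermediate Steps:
p(N) = 7*(2 + N)*(8 + N) (p(N) = 7*((N + 8)*(N + 2)) = 7*((8 + N)*(2 + N)) = 7*((2 + N)*(8 + N)) = 7*(2 + N)*(8 + N))
p(-1 - 1*10) - 1*100 = (112 + 7*(-1 - 1*10)**2 + 70*(-1 - 1*10)) - 1*100 = (112 + 7*(-1 - 10)**2 + 70*(-1 - 10)) - 100 = (112 + 7*(-11)**2 + 70*(-11)) - 100 = (112 + 7*121 - 770) - 100 = (112 + 847 - 770) - 100 = 189 - 100 = 89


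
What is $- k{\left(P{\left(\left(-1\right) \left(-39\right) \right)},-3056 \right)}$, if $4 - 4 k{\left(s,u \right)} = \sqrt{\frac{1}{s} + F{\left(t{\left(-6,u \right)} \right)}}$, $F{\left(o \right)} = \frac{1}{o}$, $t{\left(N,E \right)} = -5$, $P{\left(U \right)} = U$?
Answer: $-1 + \frac{i \sqrt{6630}}{780} \approx -1.0 + 0.10439 i$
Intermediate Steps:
$k{\left(s,u \right)} = 1 - \frac{\sqrt{- \frac{1}{5} + \frac{1}{s}}}{4}$ ($k{\left(s,u \right)} = 1 - \frac{\sqrt{\frac{1}{s} + \frac{1}{-5}}}{4} = 1 - \frac{\sqrt{\frac{1}{s} - \frac{1}{5}}}{4} = 1 - \frac{\sqrt{- \frac{1}{5} + \frac{1}{s}}}{4}$)
$- k{\left(P{\left(\left(-1\right) \left(-39\right) \right)},-3056 \right)} = - (1 - \frac{\sqrt{5} \sqrt{- \frac{-5 - -39}{\left(-1\right) \left(-39\right)}}}{20}) = - (1 - \frac{\sqrt{5} \sqrt{- \frac{-5 + 39}{39}}}{20}) = - (1 - \frac{\sqrt{5} \sqrt{\left(-1\right) \frac{1}{39} \cdot 34}}{20}) = - (1 - \frac{\sqrt{5} \sqrt{- \frac{34}{39}}}{20}) = - (1 - \frac{\sqrt{5} \frac{i \sqrt{1326}}{39}}{20}) = - (1 - \frac{i \sqrt{6630}}{780}) = -1 + \frac{i \sqrt{6630}}{780}$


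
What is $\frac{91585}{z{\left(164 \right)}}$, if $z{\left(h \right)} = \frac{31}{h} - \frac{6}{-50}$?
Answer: $\frac{375498500}{1267} \approx 2.9637 \cdot 10^{5}$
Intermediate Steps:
$z{\left(h \right)} = \frac{3}{25} + \frac{31}{h}$ ($z{\left(h \right)} = \frac{31}{h} - - \frac{3}{25} = \frac{31}{h} + \frac{3}{25} = \frac{3}{25} + \frac{31}{h}$)
$\frac{91585}{z{\left(164 \right)}} = \frac{91585}{\frac{3}{25} + \frac{31}{164}} = \frac{91585}{\frac{1267}{4100}} = 91585 \cdot \frac{4100}{1267} = \frac{375498500}{1267}$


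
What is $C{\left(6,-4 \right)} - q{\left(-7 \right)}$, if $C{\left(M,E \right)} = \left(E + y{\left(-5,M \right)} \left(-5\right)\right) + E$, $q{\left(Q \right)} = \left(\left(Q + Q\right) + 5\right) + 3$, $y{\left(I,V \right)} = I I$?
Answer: $-127$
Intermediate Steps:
$y{\left(I,V \right)} = I^{2}$
$q{\left(Q \right)} = 8 + 2 Q$ ($q{\left(Q \right)} = \left(2 Q + 5\right) + 3 = \left(5 + 2 Q\right) + 3 = 8 + 2 Q$)
$C{\left(M,E \right)} = -125 + 2 E$ ($C{\left(M,E \right)} = \left(E + \left(-5\right)^{2} \left(-5\right)\right) + E = \left(E + 25 \left(-5\right)\right) + E = \left(E - 125\right) + E = \left(-125 + E\right) + E = -125 + 2 E$)
$C{\left(6,-4 \right)} - q{\left(-7 \right)} = \left(-125 + 2 \left(-4\right)\right) - \left(8 + 2 \left(-7\right)\right) = \left(-125 - 8\right) - \left(8 - 14\right) = -133 - -6 = -133 + 6 = -127$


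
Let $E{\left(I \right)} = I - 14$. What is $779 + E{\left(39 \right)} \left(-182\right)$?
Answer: $-3771$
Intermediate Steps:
$E{\left(I \right)} = -14 + I$
$779 + E{\left(39 \right)} \left(-182\right) = 779 + \left(-14 + 39\right) \left(-182\right) = 779 + 25 \left(-182\right) = 779 - 4550 = -3771$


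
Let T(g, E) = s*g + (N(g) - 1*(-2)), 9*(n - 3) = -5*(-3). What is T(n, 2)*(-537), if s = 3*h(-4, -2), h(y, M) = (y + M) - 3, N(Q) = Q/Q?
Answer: 66051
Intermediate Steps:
N(Q) = 1
n = 14/3 (n = 3 + (-5*(-3))/9 = 3 + (⅑)*15 = 3 + 5/3 = 14/3 ≈ 4.6667)
h(y, M) = -3 + M + y (h(y, M) = (M + y) - 3 = -3 + M + y)
s = -27 (s = 3*(-3 - 2 - 4) = 3*(-9) = -27)
T(g, E) = 3 - 27*g (T(g, E) = -27*g + (1 - 1*(-2)) = -27*g + (1 + 2) = -27*g + 3 = 3 - 27*g)
T(n, 2)*(-537) = (3 - 27*14/3)*(-537) = (3 - 126)*(-537) = -123*(-537) = 66051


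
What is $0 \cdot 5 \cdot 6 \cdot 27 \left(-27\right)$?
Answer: $0$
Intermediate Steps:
$0 \cdot 5 \cdot 6 \cdot 27 \left(-27\right) = 0 \cdot 6 \cdot 27 \left(-27\right) = 0 \cdot 27 \left(-27\right) = 0 \left(-27\right) = 0$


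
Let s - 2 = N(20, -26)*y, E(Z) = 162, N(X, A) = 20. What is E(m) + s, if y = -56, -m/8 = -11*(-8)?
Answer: -956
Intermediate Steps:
m = -704 (m = -(-88)*(-8) = -8*88 = -704)
s = -1118 (s = 2 + 20*(-56) = 2 - 1120 = -1118)
E(m) + s = 162 - 1118 = -956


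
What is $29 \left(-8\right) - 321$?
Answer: $-553$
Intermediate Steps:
$29 \left(-8\right) - 321 = -232 - 321 = -553$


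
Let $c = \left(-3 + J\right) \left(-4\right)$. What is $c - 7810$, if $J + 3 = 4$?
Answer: $-7802$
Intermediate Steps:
$J = 1$ ($J = -3 + 4 = 1$)
$c = 8$ ($c = \left(-3 + 1\right) \left(-4\right) = \left(-2\right) \left(-4\right) = 8$)
$c - 7810 = 8 - 7810 = -7802$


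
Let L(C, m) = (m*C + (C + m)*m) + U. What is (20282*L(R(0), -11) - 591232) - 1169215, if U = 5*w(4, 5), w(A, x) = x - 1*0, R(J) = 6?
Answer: -1476499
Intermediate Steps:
w(A, x) = x (w(A, x) = x + 0 = x)
U = 25 (U = 5*5 = 25)
L(C, m) = 25 + C*m + m*(C + m) (L(C, m) = (m*C + (C + m)*m) + 25 = (C*m + m*(C + m)) + 25 = 25 + C*m + m*(C + m))
(20282*L(R(0), -11) - 591232) - 1169215 = (20282*(25 + (-11)² + 2*6*(-11)) - 591232) - 1169215 = (20282*(25 + 121 - 132) - 591232) - 1169215 = (20282*14 - 591232) - 1169215 = (283948 - 591232) - 1169215 = -307284 - 1169215 = -1476499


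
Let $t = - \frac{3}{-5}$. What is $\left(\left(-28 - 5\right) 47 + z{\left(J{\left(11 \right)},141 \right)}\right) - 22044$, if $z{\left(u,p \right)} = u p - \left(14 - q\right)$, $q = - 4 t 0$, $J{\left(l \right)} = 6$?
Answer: $-22763$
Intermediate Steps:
$t = \frac{3}{5}$ ($t = \left(-3\right) \left(- \frac{1}{5}\right) = \frac{3}{5} \approx 0.6$)
$q = 0$ ($q = \left(-4\right) \frac{3}{5} \cdot 0 = \left(- \frac{12}{5}\right) 0 = 0$)
$z{\left(u,p \right)} = -14 + p u$ ($z{\left(u,p \right)} = u p - \left(14 - 0\right) = p u - \left(14 + 0\right) = p u - 14 = -14 + p u$)
$\left(\left(-28 - 5\right) 47 + z{\left(J{\left(11 \right)},141 \right)}\right) - 22044 = \left(\left(-28 - 5\right) 47 + \left(-14 + 141 \cdot 6\right)\right) - 22044 = \left(\left(-33\right) 47 + \left(-14 + 846\right)\right) - 22044 = \left(-1551 + 832\right) - 22044 = -719 - 22044 = -22763$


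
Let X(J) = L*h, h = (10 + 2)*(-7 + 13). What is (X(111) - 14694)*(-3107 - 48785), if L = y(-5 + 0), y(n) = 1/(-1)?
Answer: 766237272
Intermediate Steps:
y(n) = -1 (y(n) = 1*(-1) = -1)
L = -1
h = 72 (h = 12*6 = 72)
X(J) = -72 (X(J) = -1*72 = -72)
(X(111) - 14694)*(-3107 - 48785) = (-72 - 14694)*(-3107 - 48785) = -14766*(-51892) = 766237272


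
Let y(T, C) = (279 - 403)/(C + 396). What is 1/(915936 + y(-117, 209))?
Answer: 605/554141156 ≈ 1.0918e-6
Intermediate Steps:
y(T, C) = -124/(396 + C)
1/(915936 + y(-117, 209)) = 1/(915936 - 124/(396 + 209)) = 1/(915936 - 124/605) = 1/(554141156/605) = 605/554141156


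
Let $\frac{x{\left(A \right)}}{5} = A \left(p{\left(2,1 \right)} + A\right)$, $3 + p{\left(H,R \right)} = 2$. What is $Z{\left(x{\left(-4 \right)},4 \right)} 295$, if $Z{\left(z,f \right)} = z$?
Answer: $29500$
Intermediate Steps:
$p{\left(H,R \right)} = -1$ ($p{\left(H,R \right)} = -3 + 2 = -1$)
$x{\left(A \right)} = 5 A \left(-1 + A\right)$
$Z{\left(x{\left(-4 \right)},4 \right)} 295 = 5 \left(-4\right) \left(-1 - 4\right) 295 = 5 \left(-4\right) \left(-5\right) 295 = 100 \cdot 295 = 29500$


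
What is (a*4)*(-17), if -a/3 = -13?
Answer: -2652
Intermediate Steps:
a = 39 (a = -3*(-13) = 39)
(a*4)*(-17) = (39*4)*(-17) = 156*(-17) = -2652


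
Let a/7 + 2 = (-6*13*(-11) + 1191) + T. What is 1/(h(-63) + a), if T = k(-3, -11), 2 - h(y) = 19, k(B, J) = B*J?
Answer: 1/14543 ≈ 6.8762e-5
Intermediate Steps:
h(y) = -17 (h(y) = 2 - 1*19 = 2 - 19 = -17)
T = 33 (T = -3*(-11) = 33)
a = 14560 (a = -14 + 7*((-6*13*(-11) + 1191) + 33) = -14 + 7*((-78*(-11) + 1191) + 33) = -14 + 7*((858 + 1191) + 33) = -14 + 7*(2049 + 33) = -14 + 7*2082 = -14 + 14574 = 14560)
1/(h(-63) + a) = 1/(-17 + 14560) = 1/14543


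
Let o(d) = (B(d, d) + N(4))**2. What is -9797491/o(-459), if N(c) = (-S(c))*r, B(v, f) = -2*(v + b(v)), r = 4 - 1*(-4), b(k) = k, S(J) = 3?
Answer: -9797491/3283344 ≈ -2.9840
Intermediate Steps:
r = 8 (r = 4 + 4 = 8)
B(v, f) = -4*v (B(v, f) = -2*(v + v) = -4*v)
N(c) = -24 (N(c) = -1*3*8 = -3*8 = -24)
o(d) = (-24 - 4*d)**2 (o(d) = (-4*d - 24)**2 = (-24 - 4*d)**2)
-9797491/o(-459) = -9797491*1/(16*(6 - 459)**2) = -9797491/(16*(-453)**2) = -9797491/(16*205209) = -9797491/3283344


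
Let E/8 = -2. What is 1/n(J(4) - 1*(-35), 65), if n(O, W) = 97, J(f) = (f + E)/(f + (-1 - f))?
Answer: 1/97 ≈ 0.010309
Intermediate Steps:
E = -16 (E = 8*(-2) = -16)
J(f) = 16 - f (J(f) = (f - 16)/(f + (-1 - f)) = (-16 + f)/(-1) = (-16 + f)*(-1) = 16 - f)
1/n(J(4) - 1*(-35), 65) = 1/97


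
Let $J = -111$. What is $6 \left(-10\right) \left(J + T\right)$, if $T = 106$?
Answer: $300$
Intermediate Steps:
$6 \left(-10\right) \left(J + T\right) = 6 \left(-10\right) \left(-111 + 106\right) = \left(-60\right) \left(-5\right) = 300$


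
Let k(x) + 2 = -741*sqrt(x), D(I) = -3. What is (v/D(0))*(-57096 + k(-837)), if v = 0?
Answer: 0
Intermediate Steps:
k(x) = -2 - 741*sqrt(x)
(v/D(0))*(-57096 + k(-837)) = (0/(-3))*(-57096 + (-2 - 2223*I*sqrt(93))) = (0*(-1/3))*(-57096 + (-2 - 2223*I*sqrt(93))) = 0*(-57096 + (-2 - 2223*I*sqrt(93))) = 0*(-57098 - 2223*I*sqrt(93)) = 0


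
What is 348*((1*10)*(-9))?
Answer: -31320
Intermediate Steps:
348*((1*10)*(-9)) = 348*(10*(-9)) = 348*(-90) = -31320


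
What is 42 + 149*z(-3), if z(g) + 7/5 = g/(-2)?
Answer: 569/10 ≈ 56.900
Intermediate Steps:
z(g) = -7/5 - g/2 (z(g) = -7/5 + g/(-2) = -7/5 + g*(-1/2) = -7/5 - g/2)
42 + 149*z(-3) = 42 + 149*(-7/5 - 1/2*(-3)) = 42 + 149*(-7/5 + 3/2) = 42 + 149*(1/10) = 42 + 149/10 = 569/10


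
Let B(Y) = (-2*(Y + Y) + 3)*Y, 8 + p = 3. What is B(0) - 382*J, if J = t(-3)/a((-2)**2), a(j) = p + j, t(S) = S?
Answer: -1146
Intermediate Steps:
p = -5 (p = -8 + 3 = -5)
a(j) = -5 + j
B(Y) = Y*(3 - 4*Y) (B(Y) = (-4*Y + 3)*Y = (3 - 4*Y)*Y = Y*(3 - 4*Y))
J = 3 (J = -3/(-5 + (-2)**2) = -3/(-5 + 4) = -3/(-1) = -3*(-1) = 3)
B(0) - 382*J = 0*(3 - 4*0) - 382*3 = 0*(3 + 0) - 1146 = 0*3 - 1146 = 0 - 1146 = -1146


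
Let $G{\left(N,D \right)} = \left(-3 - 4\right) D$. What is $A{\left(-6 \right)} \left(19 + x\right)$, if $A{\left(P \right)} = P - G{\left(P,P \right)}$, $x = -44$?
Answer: $1200$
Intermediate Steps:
$G{\left(N,D \right)} = - 7 D$
$A{\left(P \right)} = 8 P$ ($A{\left(P \right)} = P - - 7 P = P + 7 P = 8 P$)
$A{\left(-6 \right)} \left(19 + x\right) = 8 \left(-6\right) \left(19 - 44\right) = \left(-48\right) \left(-25\right) = 1200$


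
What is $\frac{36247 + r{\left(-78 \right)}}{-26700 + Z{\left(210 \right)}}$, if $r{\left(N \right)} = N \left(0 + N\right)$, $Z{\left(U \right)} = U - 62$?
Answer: $- \frac{42331}{26552} \approx -1.5943$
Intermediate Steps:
$Z{\left(U \right)} = -62 + U$
$r{\left(N \right)} = N^{2}$ ($r{\left(N \right)} = N N = N^{2}$)
$\frac{36247 + r{\left(-78 \right)}}{-26700 + Z{\left(210 \right)}} = \frac{36247 + \left(-78\right)^{2}}{-26700 + \left(-62 + 210\right)} = \frac{36247 + 6084}{-26700 + 148} = \frac{42331}{-26552} = 42331 \left(- \frac{1}{26552}\right) = - \frac{42331}{26552}$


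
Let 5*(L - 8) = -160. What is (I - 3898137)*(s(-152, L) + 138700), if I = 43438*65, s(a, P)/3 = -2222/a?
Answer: -11331861645511/76 ≈ -1.4910e+11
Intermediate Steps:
L = -24 (L = 8 + (1/5)*(-160) = 8 - 32 = -24)
s(a, P) = -6666/a (s(a, P) = 3*(-2222/a) = -6666/a)
I = 2823470
(I - 3898137)*(s(-152, L) + 138700) = (2823470 - 3898137)*(-6666/(-152) + 138700) = -1074667*(-6666*(-1/152) + 138700) = -1074667*(3333/76 + 138700) = -1074667*10544533/76 = -11331861645511/76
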